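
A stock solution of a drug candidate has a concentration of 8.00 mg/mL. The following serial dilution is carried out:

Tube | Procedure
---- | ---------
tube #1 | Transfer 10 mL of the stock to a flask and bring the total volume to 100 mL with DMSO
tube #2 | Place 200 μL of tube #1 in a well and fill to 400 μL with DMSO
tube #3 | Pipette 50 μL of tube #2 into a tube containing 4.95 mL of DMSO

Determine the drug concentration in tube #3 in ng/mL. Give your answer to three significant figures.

Step 1: 10 mL brought to 100 mL → factor 100/10 = 10
Step 2: 200 μL brought to 400 μL → factor 400/200 = 2
Step 3: 50 μL + 4.95 mL = 5000 μL total → factor 5000/50 = 100
Overall dilution factor = 10 × 2 × 100 = 2000
Final = 8.00 mg/mL / 2000 = 0.004000 mg/mL = 4.00 × 10^3 ng/mL

4.00 × 10^3 ng/mL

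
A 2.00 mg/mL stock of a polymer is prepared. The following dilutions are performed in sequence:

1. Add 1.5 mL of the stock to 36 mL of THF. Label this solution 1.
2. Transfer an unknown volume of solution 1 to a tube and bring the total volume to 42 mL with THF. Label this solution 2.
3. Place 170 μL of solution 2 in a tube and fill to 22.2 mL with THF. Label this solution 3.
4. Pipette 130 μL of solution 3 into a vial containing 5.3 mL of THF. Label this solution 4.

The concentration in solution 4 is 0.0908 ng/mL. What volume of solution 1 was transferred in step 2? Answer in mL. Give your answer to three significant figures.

Step 1: 1.5 mL + 36 mL = 37.5 mL total → factor 37.5/1.5 = 25
Step 2: v brought to 42 mL → factor = 42 mL/v
Step 3: 170 μL brought to 22.2 mL → factor 22200/170 = 130.59
Step 4: 130 μL + 5.3 mL = 5430 μL total → factor 5430/130 = 41.769
Product of known-step factors = 1.3636 × 10^5
Overall factor = 2.00 mg/mL / (0.0908 ng/mL) = 2.2026 × 10^7
Step-2 factor = 2.2026 × 10^7 / 1.3636 × 10^5 = 161.53
v = 42 mL / 161.53 = 0.260 mL

0.260 mL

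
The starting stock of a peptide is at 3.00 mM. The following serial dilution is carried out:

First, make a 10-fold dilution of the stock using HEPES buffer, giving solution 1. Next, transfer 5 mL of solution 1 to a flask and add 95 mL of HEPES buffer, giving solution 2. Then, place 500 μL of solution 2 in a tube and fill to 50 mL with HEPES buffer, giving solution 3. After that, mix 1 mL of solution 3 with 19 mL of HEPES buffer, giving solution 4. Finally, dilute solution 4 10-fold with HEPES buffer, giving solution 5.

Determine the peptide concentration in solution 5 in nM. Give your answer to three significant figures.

0.750 nM

Step 1: 10-fold → factor 10
Step 2: 5 mL + 95 mL = 100 mL total → factor 100/5 = 20
Step 3: 500 μL brought to 50 mL → factor 50000/500 = 100
Step 4: 1 mL + 19 mL = 20 mL total → factor 20/1 = 20
Step 5: 10-fold → factor 10
Overall dilution factor = 10 × 20 × 100 × 20 × 10 = 4 × 10^6
Final = 3.00 mM / 4 × 10^6 = 7.500 × 10^-7 mM = 0.750 nM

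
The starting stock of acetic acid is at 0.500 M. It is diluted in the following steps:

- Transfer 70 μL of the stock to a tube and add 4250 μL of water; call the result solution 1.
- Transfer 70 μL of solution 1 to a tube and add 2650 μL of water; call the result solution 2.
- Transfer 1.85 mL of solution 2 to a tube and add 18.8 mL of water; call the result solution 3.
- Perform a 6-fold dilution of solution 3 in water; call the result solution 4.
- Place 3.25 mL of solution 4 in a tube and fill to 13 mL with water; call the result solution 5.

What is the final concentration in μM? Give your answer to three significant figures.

Step 1: 70 μL + 4250 μL = 4320 μL total → factor 4320/70 = 61.714
Step 2: 70 μL + 2650 μL = 2720 μL total → factor 2720/70 = 38.857
Step 3: 1.85 mL + 18.8 mL = 20.65 mL total → factor 20.65/1.85 = 11.162
Step 4: 6-fold → factor 6
Step 5: 3.25 mL brought to 13 mL → factor 13/3.25 = 4
Overall dilution factor = 61.714 × 38.857 × 11.162 × 6 × 4 = 6.4242 × 10^5
Final = 0.500 M / 6.4242 × 10^5 = 7.783 × 10^-7 M = 0.778 μM

0.778 μM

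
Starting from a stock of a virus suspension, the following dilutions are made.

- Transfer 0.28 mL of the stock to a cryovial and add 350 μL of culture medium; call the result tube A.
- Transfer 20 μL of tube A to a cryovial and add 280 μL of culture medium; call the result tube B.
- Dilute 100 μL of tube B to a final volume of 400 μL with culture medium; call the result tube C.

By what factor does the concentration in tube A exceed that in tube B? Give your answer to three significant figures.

15.0

Step 1: 0.28 mL + 350 μL = 0.63 mL total → factor 0.63/0.28 = 2.25
Step 2: 20 μL + 280 μL = 300 μL total → factor 300/20 = 15
Dilution factor to tube A = 2.25; to tube B = 33.75
[tube A]/[tube B] = (factor to tube B)/(factor to tube A) = 33.75/2.25 = 15.0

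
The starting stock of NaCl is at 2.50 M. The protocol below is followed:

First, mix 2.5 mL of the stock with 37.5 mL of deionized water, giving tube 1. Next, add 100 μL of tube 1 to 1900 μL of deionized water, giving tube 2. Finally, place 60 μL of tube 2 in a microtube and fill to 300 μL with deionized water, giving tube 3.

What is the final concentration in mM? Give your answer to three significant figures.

1.56 mM

Step 1: 2.5 mL + 37.5 mL = 40 mL total → factor 40/2.5 = 16
Step 2: 100 μL + 1900 μL = 2000 μL total → factor 2000/100 = 20
Step 3: 60 μL brought to 300 μL → factor 300/60 = 5
Overall dilution factor = 16 × 20 × 5 = 1600
Final = 2.50 M / 1600 = 0.001563 M = 1.56 mM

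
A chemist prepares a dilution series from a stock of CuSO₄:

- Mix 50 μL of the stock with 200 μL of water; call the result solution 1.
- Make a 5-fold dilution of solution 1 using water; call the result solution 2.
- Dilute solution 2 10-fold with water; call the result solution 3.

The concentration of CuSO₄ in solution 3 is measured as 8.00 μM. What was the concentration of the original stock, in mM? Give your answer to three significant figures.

Step 1: 50 μL + 200 μL = 250 μL total → factor 250/50 = 5
Step 2: 5-fold → factor 5
Step 3: 10-fold → factor 10
Overall dilution factor = 5 × 5 × 10 = 250
Stock = 8.00 μM × 250 = 2000 μM = 2.00 mM

2.00 mM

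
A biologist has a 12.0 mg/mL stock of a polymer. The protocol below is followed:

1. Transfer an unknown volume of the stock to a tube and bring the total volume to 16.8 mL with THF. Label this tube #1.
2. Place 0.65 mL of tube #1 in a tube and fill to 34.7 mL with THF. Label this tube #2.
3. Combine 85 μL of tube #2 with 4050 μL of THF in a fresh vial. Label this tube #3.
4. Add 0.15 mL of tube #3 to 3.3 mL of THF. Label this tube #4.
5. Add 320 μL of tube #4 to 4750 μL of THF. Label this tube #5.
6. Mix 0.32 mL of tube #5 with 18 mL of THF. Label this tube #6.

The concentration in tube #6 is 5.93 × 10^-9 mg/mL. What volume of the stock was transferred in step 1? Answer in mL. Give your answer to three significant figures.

Step 1: v brought to 16.8 mL → factor = 16.8 mL/v
Step 2: 0.65 mL brought to 34.7 mL → factor 34.7/0.65 = 53.385
Step 3: 85 μL + 4050 μL = 4135 μL total → factor 4135/85 = 48.647
Step 4: 0.15 mL + 3.3 mL = 3.45 mL total → factor 3.45/0.15 = 23
Step 5: 320 μL + 4750 μL = 5070 μL total → factor 5070/320 = 15.844
Step 6: 0.32 mL + 18 mL = 18.32 mL total → factor 18.32/0.32 = 57.25
Product of known-step factors = 5.4179 × 10^7
Overall factor = 12.0 mg/mL / (5.93 × 10^-9 mg/mL) = 2.0236 × 10^9
Step-1 factor = 2.0236 × 10^9 / 5.4179 × 10^7 = 37.35
v = 16.8 mL / 37.35 = 0.450 mL

0.450 mL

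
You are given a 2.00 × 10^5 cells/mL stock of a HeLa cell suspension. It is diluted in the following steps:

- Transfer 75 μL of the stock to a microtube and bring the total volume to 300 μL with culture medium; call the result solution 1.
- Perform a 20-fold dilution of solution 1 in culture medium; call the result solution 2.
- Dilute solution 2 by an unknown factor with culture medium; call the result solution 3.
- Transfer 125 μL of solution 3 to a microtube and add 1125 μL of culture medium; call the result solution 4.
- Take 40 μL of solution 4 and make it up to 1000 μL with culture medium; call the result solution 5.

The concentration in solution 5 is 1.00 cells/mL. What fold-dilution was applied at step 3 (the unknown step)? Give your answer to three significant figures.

Step 1: 75 μL brought to 300 μL → factor 300/75 = 4
Step 2: 20-fold → factor 20
Step 3: unknown factor x
Step 4: 125 μL + 1125 μL = 1250 μL total → factor 1250/125 = 10
Step 5: 40 μL brought to 1000 μL → factor 1000/40 = 25
Product of known-step factors = 20000
Overall factor = 2.00 × 10^5 cells/mL / (1.00 cells/mL) = 2 × 10^5
x = 2 × 10^5 / 20000 = 10.0

10.0-fold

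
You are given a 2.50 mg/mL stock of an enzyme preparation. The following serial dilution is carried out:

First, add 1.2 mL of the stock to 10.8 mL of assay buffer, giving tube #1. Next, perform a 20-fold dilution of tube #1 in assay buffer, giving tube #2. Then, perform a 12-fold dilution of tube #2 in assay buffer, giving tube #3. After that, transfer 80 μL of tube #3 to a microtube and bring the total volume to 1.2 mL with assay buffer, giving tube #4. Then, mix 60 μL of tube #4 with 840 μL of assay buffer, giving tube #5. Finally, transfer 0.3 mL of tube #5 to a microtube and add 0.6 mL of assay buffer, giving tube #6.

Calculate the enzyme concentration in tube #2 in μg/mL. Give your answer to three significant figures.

12.5 μg/mL

Step 1: 1.2 mL + 10.8 mL = 12 mL total → factor 12/1.2 = 10
Step 2: 20-fold → factor 20
Dilution factor through tube #2 = 10 × 20 = 200
[tube #2] = 2.50 mg/mL / 200 = 0.01250 mg/mL = 12.5 μg/mL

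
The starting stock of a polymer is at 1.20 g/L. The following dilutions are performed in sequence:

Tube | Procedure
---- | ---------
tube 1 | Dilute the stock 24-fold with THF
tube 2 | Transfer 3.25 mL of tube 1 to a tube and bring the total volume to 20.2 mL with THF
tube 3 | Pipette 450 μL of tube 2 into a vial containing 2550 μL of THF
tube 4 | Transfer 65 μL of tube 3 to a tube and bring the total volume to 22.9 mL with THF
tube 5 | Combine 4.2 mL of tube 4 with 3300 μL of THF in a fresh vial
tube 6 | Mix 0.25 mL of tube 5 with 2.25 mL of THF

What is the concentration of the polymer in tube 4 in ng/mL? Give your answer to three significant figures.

3.43 ng/mL

Step 1: 24-fold → factor 24
Step 2: 3.25 mL brought to 20.2 mL → factor 20.2/3.25 = 6.2154
Step 3: 450 μL + 2550 μL = 3000 μL total → factor 3000/450 = 6.6667
Step 4: 65 μL brought to 22.9 mL → factor 22900/65 = 352.31
Dilution factor through tube 4 = 24 × 6.2154 × 6.6667 × 352.31 = 3.5036 × 10^5
[tube 4] = 1.20 g/L / 3.5036 × 10^5 = 3.425 × 10^-6 g/L = 3.43 ng/mL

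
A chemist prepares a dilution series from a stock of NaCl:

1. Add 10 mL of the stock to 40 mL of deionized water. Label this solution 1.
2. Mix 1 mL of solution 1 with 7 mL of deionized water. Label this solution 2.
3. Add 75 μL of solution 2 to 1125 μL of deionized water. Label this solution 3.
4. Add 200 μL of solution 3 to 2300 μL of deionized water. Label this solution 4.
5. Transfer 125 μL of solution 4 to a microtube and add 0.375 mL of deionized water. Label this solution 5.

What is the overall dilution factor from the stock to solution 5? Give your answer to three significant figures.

3.20 × 10^4

Step 1: 10 mL + 40 mL = 50 mL total → factor 50/10 = 5
Step 2: 1 mL + 7 mL = 8 mL total → factor 8/1 = 8
Step 3: 75 μL + 1125 μL = 1200 μL total → factor 1200/75 = 16
Step 4: 200 μL + 2300 μL = 2500 μL total → factor 2500/200 = 12.5
Step 5: 125 μL + 0.375 mL = 500 μL total → factor 500/125 = 4
Overall dilution factor = 5 × 8 × 16 × 12.5 × 4 = 32000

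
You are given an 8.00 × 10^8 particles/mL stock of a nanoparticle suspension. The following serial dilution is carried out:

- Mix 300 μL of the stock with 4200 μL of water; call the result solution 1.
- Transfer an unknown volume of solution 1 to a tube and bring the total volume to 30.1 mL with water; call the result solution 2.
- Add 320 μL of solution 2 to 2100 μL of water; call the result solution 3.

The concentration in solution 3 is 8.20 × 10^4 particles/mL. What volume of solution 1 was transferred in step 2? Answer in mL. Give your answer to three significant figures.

Step 1: 300 μL + 4200 μL = 4500 μL total → factor 4500/300 = 15
Step 2: v brought to 30.1 mL → factor = 30.1 mL/v
Step 3: 320 μL + 2100 μL = 2420 μL total → factor 2420/320 = 7.5625
Product of known-step factors = 113.44
Overall factor = 8.00 × 10^8 particles/mL / (8.20 × 10^4 particles/mL) = 9756.1
Step-2 factor = 9756.1 / 113.44 = 86.004
v = 30.1 mL / 86.004 = 0.350 mL

0.350 mL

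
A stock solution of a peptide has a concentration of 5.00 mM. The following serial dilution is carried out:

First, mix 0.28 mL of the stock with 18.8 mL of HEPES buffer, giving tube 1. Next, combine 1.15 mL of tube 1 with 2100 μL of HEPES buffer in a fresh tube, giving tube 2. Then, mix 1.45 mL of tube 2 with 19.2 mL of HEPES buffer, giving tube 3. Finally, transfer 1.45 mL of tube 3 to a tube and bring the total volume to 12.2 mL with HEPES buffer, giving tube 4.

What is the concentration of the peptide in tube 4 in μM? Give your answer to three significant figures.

0.217 μM

Step 1: 0.28 mL + 18.8 mL = 19.08 mL total → factor 19.08/0.28 = 68.143
Step 2: 1.15 mL + 2100 μL = 3.25 mL total → factor 3.25/1.15 = 2.8261
Step 3: 1.45 mL + 19.2 mL = 20.65 mL total → factor 20.65/1.45 = 14.241
Step 4: 1.45 mL brought to 12.2 mL → factor 12.2/1.45 = 8.4138
Overall dilution factor = 68.143 × 2.8261 × 14.241 × 8.4138 = 23075
Final = 5.00 mM / 23075 = 0.0002167 mM = 0.217 μM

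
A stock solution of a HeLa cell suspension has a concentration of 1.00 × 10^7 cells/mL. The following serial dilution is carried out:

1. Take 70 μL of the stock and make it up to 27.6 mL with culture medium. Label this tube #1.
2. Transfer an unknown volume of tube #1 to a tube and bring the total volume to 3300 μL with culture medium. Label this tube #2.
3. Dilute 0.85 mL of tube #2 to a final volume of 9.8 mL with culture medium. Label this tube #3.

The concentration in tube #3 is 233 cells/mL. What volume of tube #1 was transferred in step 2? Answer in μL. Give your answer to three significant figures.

Step 1: 70 μL brought to 27.6 mL → factor 27600/70 = 394.29
Step 2: v brought to 3300 μL → factor = 3300 μL/v
Step 3: 0.85 mL brought to 9.8 mL → factor 9.8/0.85 = 11.529
Product of known-step factors = 4545.9
Overall factor = 1.00 × 10^7 cells/mL / (233 cells/mL) = 42918
Step-2 factor = 42918 / 4545.9 = 9.4412
v = 3300 μL / 9.4412 = 350 μL

350 μL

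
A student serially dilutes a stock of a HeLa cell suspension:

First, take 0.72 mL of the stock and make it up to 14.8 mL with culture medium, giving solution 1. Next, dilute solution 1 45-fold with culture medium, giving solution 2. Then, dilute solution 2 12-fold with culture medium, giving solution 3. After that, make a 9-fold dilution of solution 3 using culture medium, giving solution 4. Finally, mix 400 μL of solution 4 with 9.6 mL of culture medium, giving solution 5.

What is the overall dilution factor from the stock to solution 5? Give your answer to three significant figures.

2.50 × 10^6

Step 1: 0.72 mL brought to 14.8 mL → factor 14.8/0.72 = 20.556
Step 2: 45-fold → factor 45
Step 3: 12-fold → factor 12
Step 4: 9-fold → factor 9
Step 5: 400 μL + 9.6 mL = 10000 μL total → factor 10000/400 = 25
Overall dilution factor = 20.556 × 45 × 12 × 9 × 25 = 2.4975 × 10^6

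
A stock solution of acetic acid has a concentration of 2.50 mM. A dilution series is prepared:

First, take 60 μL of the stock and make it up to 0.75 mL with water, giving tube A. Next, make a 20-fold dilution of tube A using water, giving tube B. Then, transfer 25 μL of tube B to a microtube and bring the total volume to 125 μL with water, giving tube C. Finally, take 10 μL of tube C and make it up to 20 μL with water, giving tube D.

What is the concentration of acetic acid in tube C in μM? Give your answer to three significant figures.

2.00 μM

Step 1: 60 μL brought to 0.75 mL → factor 750/60 = 12.5
Step 2: 20-fold → factor 20
Step 3: 25 μL brought to 125 μL → factor 125/25 = 5
Dilution factor through tube C = 12.5 × 20 × 5 = 1250
[tube C] = 2.50 mM / 1250 = 0.002000 mM = 2.00 μM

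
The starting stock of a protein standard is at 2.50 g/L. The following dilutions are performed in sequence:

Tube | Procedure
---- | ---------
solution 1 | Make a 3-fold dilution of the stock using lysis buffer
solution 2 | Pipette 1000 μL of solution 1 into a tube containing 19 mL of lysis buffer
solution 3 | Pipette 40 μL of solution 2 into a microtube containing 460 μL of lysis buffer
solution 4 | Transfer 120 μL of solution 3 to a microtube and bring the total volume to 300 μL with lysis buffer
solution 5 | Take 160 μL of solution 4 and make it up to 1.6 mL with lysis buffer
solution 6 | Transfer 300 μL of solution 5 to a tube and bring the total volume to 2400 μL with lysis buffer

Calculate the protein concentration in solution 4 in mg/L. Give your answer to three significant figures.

1.33 mg/L

Step 1: 3-fold → factor 3
Step 2: 1000 μL + 19 mL = 20000 μL total → factor 20000/1000 = 20
Step 3: 40 μL + 460 μL = 500 μL total → factor 500/40 = 12.5
Step 4: 120 μL brought to 300 μL → factor 300/120 = 2.5
Dilution factor through solution 4 = 3 × 20 × 12.5 × 2.5 = 1875
[solution 4] = 2.50 g/L / 1875 = 0.001333 g/L = 1.33 mg/L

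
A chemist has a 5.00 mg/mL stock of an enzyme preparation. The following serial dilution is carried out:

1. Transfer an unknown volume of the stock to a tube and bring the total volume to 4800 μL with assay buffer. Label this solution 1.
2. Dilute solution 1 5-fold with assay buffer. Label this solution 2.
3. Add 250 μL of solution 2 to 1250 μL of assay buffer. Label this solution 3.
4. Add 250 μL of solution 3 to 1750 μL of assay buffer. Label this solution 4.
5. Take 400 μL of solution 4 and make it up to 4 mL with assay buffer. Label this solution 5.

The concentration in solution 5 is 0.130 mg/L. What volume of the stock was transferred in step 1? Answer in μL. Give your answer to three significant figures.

300 μL

Step 1: v brought to 4800 μL → factor = 4800 μL/v
Step 2: 5-fold → factor 5
Step 3: 250 μL + 1250 μL = 1500 μL total → factor 1500/250 = 6
Step 4: 250 μL + 1750 μL = 2000 μL total → factor 2000/250 = 8
Step 5: 400 μL brought to 4 mL → factor 4000/400 = 10
Product of known-step factors = 2400
Overall factor = 5.00 mg/mL / (0.130 mg/L) = 38462
Step-1 factor = 38462 / 2400 = 16.026
v = 4800 μL / 16.026 = 300 μL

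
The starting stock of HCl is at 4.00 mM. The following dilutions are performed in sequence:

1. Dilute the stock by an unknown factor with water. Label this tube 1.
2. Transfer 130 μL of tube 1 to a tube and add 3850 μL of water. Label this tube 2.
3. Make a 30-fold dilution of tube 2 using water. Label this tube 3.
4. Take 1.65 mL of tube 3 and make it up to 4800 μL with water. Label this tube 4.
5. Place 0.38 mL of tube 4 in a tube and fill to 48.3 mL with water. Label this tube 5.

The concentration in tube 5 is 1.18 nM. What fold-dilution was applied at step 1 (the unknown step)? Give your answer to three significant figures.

9.98-fold

Step 1: unknown factor x
Step 2: 130 μL + 3850 μL = 3980 μL total → factor 3980/130 = 30.615
Step 3: 30-fold → factor 30
Step 4: 1.65 mL brought to 4800 μL → factor 4.8/1.65 = 2.9091
Step 5: 0.38 mL brought to 48.3 mL → factor 48.3/0.38 = 127.11
Product of known-step factors = 3.3961 × 10^5
Overall factor = 4.00 mM / (1.18 nM) = 3.3898 × 10^6
x = 3.3898 × 10^6 / 3.3961 × 10^5 = 9.98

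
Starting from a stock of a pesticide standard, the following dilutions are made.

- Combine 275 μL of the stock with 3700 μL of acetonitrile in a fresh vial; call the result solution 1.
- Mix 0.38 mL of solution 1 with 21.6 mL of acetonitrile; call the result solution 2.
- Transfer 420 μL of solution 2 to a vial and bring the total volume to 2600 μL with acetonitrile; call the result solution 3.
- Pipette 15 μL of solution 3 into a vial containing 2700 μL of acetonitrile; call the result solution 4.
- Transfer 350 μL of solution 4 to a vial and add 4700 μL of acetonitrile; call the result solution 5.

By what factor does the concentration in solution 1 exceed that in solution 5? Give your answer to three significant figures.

Step 1: 275 μL + 3700 μL = 3975 μL total → factor 3975/275 = 14.455
Step 2: 0.38 mL + 21.6 mL = 21.98 mL total → factor 21.98/0.38 = 57.842
Step 3: 420 μL brought to 2600 μL → factor 2600/420 = 6.1905
Step 4: 15 μL + 2700 μL = 2715 μL total → factor 2715/15 = 181
Step 5: 350 μL + 4700 μL = 5050 μL total → factor 5050/350 = 14.429
Dilution factor to solution 1 = 14.455; to solution 5 = 1.3517 × 10^7
[solution 1]/[solution 5] = (factor to solution 5)/(factor to solution 1) = 1.3517 × 10^7/14.455 = 9.35 × 10^5

9.35 × 10^5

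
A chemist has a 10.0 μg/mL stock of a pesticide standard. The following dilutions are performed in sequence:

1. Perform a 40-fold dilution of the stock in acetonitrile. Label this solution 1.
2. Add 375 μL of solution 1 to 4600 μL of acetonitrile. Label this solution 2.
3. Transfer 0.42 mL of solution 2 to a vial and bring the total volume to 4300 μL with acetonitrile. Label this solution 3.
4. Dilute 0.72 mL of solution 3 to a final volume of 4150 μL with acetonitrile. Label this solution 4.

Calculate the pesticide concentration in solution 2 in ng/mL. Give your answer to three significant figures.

18.8 ng/mL

Step 1: 40-fold → factor 40
Step 2: 375 μL + 4600 μL = 4975 μL total → factor 4975/375 = 13.267
Dilution factor through solution 2 = 40 × 13.267 = 530.67
[solution 2] = 10.0 μg/mL / 530.67 = 0.01884 μg/mL = 18.8 ng/mL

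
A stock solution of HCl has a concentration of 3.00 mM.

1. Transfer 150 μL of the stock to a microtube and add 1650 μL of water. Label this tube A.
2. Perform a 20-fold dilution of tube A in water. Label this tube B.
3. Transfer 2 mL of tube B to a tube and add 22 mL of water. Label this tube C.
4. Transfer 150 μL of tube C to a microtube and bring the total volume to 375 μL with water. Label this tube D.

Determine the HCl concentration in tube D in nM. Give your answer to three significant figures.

417 nM

Step 1: 150 μL + 1650 μL = 1800 μL total → factor 1800/150 = 12
Step 2: 20-fold → factor 20
Step 3: 2 mL + 22 mL = 24 mL total → factor 24/2 = 12
Step 4: 150 μL brought to 375 μL → factor 375/150 = 2.5
Overall dilution factor = 12 × 20 × 12 × 2.5 = 7200
Final = 3.00 mM / 7200 = 0.0004167 mM = 417 nM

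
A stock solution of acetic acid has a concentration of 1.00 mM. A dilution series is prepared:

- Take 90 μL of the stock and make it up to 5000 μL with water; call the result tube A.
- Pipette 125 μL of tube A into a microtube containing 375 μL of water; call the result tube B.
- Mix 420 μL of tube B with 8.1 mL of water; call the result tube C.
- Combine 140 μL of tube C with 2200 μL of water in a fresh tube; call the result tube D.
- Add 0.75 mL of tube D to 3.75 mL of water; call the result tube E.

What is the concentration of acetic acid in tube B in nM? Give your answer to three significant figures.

Step 1: 90 μL brought to 5000 μL → factor 5000/90 = 55.556
Step 2: 125 μL + 375 μL = 500 μL total → factor 500/125 = 4
Dilution factor through tube B = 55.556 × 4 = 222.22
[tube B] = 1.00 mM / 222.22 = 0.004500 mM = 4.50 × 10^3 nM

4.50 × 10^3 nM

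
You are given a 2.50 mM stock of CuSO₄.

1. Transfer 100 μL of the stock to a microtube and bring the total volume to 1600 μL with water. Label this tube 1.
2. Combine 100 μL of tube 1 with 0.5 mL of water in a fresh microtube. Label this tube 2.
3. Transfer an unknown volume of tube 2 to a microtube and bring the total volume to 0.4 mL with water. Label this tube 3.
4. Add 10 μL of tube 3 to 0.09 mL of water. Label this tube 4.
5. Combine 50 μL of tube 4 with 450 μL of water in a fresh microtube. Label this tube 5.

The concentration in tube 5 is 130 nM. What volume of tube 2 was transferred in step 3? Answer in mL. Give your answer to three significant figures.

0.200 mL

Step 1: 100 μL brought to 1600 μL → factor 1600/100 = 16
Step 2: 100 μL + 0.5 mL = 600 μL total → factor 600/100 = 6
Step 3: v brought to 0.4 mL → factor = 0.4 mL/v
Step 4: 10 μL + 0.09 mL = 100 μL total → factor 100/10 = 10
Step 5: 50 μL + 450 μL = 500 μL total → factor 500/50 = 10
Product of known-step factors = 9600
Overall factor = 2.50 mM / (130 nM) = 19231
Step-3 factor = 19231 / 9600 = 2.0032
v = 0.4 mL / 2.0032 = 0.200 mL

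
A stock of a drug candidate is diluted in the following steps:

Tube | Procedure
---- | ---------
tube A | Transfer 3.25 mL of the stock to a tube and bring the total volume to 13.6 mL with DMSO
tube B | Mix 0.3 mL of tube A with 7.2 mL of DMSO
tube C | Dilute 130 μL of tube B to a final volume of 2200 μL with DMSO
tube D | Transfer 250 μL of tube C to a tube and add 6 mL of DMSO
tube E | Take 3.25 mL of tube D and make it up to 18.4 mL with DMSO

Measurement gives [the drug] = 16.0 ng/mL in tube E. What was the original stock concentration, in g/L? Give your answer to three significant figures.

4.01 g/L

Step 1: 3.25 mL brought to 13.6 mL → factor 13.6/3.25 = 4.1846
Step 2: 0.3 mL + 7.2 mL = 7.5 mL total → factor 7.5/0.3 = 25
Step 3: 130 μL brought to 2200 μL → factor 2200/130 = 16.923
Step 4: 250 μL + 6 mL = 6250 μL total → factor 6250/250 = 25
Step 5: 3.25 mL brought to 18.4 mL → factor 18.4/3.25 = 5.6615
Overall dilution factor = 4.1846 × 25 × 16.923 × 25 × 5.6615 = 2.5058 × 10^5
Stock = 16.0 ng/mL × 2.5058 × 10^5 = 4.009 × 10^6 ng/mL = 4.01 g/L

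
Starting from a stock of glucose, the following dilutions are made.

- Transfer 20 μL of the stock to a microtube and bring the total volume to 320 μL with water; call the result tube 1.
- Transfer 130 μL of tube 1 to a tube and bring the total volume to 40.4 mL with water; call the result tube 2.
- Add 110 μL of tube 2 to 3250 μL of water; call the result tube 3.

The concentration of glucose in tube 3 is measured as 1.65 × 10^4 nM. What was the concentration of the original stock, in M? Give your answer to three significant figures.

Step 1: 20 μL brought to 320 μL → factor 320/20 = 16
Step 2: 130 μL brought to 40.4 mL → factor 40400/130 = 310.77
Step 3: 110 μL + 3250 μL = 3360 μL total → factor 3360/110 = 30.545
Overall dilution factor = 16 × 310.77 × 30.545 = 1.5188 × 10^5
Stock = 1.65 × 10^4 nM × 1.5188 × 10^5 = 2.506 × 10^9 nM = 2.51 M

2.51 M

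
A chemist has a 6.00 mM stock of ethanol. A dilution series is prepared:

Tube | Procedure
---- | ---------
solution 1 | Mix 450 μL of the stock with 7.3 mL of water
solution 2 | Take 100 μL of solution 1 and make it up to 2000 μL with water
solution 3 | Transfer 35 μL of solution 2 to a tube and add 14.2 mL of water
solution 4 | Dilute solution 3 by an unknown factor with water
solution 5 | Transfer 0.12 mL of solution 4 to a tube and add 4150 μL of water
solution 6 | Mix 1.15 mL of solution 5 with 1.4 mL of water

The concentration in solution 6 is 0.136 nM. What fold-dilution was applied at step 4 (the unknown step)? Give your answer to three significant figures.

Step 1: 450 μL + 7.3 mL = 7750 μL total → factor 7750/450 = 17.222
Step 2: 100 μL brought to 2000 μL → factor 2000/100 = 20
Step 3: 35 μL + 14.2 mL = 14235 μL total → factor 14235/35 = 406.71
Step 4: unknown factor x
Step 5: 0.12 mL + 4150 μL = 4.27 mL total → factor 4.27/0.12 = 35.583
Step 6: 1.15 mL + 1.4 mL = 2.55 mL total → factor 2.55/1.15 = 2.2174
Product of known-step factors = 1.1053 × 10^7
Overall factor = 6.00 mM / (0.136 nM) = 4.4118 × 10^7
x = 4.4118 × 10^7 / 1.1053 × 10^7 = 3.99

3.99-fold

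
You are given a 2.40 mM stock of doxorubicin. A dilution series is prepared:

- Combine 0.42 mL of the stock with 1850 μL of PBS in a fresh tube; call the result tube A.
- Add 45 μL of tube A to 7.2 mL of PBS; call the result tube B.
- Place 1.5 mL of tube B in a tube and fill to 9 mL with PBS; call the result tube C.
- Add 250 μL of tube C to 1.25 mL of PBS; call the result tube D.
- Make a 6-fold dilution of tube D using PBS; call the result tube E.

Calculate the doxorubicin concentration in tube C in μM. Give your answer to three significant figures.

0.460 μM

Step 1: 0.42 mL + 1850 μL = 2.27 mL total → factor 2.27/0.42 = 5.4048
Step 2: 45 μL + 7.2 mL = 7245 μL total → factor 7245/45 = 161
Step 3: 1.5 mL brought to 9 mL → factor 9/1.5 = 6
Dilution factor through tube C = 5.4048 × 161 × 6 = 5221
[tube C] = 2.40 mM / 5221 = 0.0004597 mM = 0.460 μM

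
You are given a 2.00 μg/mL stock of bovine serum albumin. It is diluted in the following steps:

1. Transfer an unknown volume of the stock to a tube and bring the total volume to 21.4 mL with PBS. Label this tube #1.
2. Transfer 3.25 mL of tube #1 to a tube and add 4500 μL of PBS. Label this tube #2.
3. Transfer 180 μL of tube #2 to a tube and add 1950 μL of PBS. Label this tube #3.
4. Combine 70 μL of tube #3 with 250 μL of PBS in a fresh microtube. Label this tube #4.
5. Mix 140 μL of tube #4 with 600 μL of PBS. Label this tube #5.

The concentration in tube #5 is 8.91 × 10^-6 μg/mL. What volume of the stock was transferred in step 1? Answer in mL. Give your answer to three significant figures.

Step 1: v brought to 21.4 mL → factor = 21.4 mL/v
Step 2: 3.25 mL + 4500 μL = 7.75 mL total → factor 7.75/3.25 = 2.3846
Step 3: 180 μL + 1950 μL = 2130 μL total → factor 2130/180 = 11.833
Step 4: 70 μL + 250 μL = 320 μL total → factor 320/70 = 4.5714
Step 5: 140 μL + 600 μL = 740 μL total → factor 740/140 = 5.2857
Product of known-step factors = 681.84
Overall factor = 2.00 μg/mL / (8.91 × 10^-6 μg/mL) = 2.2447 × 10^5
Step-1 factor = 2.2447 × 10^5 / 681.84 = 329.21
v = 21.4 mL / 329.21 = 0.0650 mL

0.0650 mL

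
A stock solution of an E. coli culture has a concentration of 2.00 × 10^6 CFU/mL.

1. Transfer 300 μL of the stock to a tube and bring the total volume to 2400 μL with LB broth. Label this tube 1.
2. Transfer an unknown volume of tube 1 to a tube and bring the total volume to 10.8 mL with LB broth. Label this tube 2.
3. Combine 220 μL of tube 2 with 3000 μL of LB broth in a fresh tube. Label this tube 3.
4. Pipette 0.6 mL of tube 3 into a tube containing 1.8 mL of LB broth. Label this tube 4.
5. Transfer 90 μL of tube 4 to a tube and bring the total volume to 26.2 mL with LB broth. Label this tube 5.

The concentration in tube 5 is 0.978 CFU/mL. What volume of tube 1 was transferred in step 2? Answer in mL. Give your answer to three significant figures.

0.720 mL

Step 1: 300 μL brought to 2400 μL → factor 2400/300 = 8
Step 2: v brought to 10.8 mL → factor = 10.8 mL/v
Step 3: 220 μL + 3000 μL = 3220 μL total → factor 3220/220 = 14.636
Step 4: 0.6 mL + 1.8 mL = 2.4 mL total → factor 2.4/0.6 = 4
Step 5: 90 μL brought to 26.2 mL → factor 26200/90 = 291.11
Product of known-step factors = 1.3635 × 10^5
Overall factor = 2.00 × 10^6 CFU/mL / (0.978 CFU/mL) = 2.045 × 10^6
Step-2 factor = 2.045 × 10^6 / 1.3635 × 10^5 = 14.999
v = 10.8 mL / 14.999 = 0.720 mL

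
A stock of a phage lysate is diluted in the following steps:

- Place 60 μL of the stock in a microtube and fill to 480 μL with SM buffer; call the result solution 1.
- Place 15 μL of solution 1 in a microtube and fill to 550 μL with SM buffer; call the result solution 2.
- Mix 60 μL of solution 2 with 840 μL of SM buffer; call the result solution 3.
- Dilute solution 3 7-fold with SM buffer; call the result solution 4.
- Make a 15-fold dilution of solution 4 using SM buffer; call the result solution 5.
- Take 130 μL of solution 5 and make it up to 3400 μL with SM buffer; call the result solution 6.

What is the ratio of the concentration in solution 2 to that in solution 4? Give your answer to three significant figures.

105

Step 1: 60 μL brought to 480 μL → factor 480/60 = 8
Step 2: 15 μL brought to 550 μL → factor 550/15 = 36.667
Step 3: 60 μL + 840 μL = 900 μL total → factor 900/60 = 15
Step 4: 7-fold → factor 7
Dilution factor to solution 2 = 293.33; to solution 4 = 30800
[solution 2]/[solution 4] = (factor to solution 4)/(factor to solution 2) = 30800/293.33 = 105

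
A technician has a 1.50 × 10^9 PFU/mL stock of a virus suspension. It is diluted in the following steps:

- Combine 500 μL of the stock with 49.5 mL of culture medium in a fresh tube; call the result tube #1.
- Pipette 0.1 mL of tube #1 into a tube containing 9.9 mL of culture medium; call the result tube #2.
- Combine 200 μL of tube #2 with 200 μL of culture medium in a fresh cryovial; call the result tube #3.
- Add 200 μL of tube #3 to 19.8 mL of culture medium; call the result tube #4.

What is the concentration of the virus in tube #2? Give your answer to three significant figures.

1.50 × 10^5 PFU/mL

Step 1: 500 μL + 49.5 mL = 50000 μL total → factor 50000/500 = 100
Step 2: 0.1 mL + 9.9 mL = 10 mL total → factor 10/0.1 = 100
Dilution factor through tube #2 = 100 × 100 = 10000
[tube #2] = 1.50 × 10^9 PFU/mL / 10000 = 1.50 × 10^5 PFU/mL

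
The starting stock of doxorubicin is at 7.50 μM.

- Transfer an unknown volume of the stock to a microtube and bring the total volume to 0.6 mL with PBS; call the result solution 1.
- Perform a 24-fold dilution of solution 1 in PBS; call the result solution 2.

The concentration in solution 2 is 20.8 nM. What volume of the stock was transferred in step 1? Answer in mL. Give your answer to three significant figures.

0.0399 mL

Step 1: v brought to 0.6 mL → factor = 0.6 mL/v
Step 2: 24-fold → factor 24
Product of known-step factors = 24
Overall factor = 7.50 μM / (20.8 nM) = 360.58
Step-1 factor = 360.58 / 24 = 15.024
v = 0.6 mL / 15.024 = 0.0399 mL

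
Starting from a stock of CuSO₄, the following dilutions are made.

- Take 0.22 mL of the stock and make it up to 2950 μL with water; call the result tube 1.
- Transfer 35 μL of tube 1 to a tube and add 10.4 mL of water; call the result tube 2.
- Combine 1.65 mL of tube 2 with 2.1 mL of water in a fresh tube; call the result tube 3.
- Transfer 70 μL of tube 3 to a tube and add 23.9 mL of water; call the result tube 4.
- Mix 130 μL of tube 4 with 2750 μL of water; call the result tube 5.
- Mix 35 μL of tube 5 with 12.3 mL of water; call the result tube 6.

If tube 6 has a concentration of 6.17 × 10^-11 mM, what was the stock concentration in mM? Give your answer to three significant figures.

Step 1: 0.22 mL brought to 2950 μL → factor 2.95/0.22 = 13.409
Step 2: 35 μL + 10.4 mL = 10435 μL total → factor 10435/35 = 298.14
Step 3: 1.65 mL + 2.1 mL = 3.75 mL total → factor 3.75/1.65 = 2.2727
Step 4: 70 μL + 23.9 mL = 23970 μL total → factor 23970/70 = 342.43
Step 5: 130 μL + 2750 μL = 2880 μL total → factor 2880/130 = 22.154
Step 6: 35 μL + 12.3 mL = 12335 μL total → factor 12335/35 = 352.43
Overall dilution factor = 13.409 × 298.14 × 2.2727 × 342.43 × 22.154 × 352.43 = 2.4292 × 10^10
Stock = 6.17 × 10^-11 mM × 2.4292 × 10^10 = 1.50 mM

1.50 mM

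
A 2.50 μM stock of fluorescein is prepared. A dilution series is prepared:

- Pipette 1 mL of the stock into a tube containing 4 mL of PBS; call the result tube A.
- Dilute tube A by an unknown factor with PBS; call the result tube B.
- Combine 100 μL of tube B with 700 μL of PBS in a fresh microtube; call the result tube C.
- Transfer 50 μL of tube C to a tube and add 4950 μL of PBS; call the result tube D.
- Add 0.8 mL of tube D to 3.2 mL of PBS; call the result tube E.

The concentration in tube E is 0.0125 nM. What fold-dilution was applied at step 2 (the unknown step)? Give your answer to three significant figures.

Step 1: 1 mL + 4 mL = 5 mL total → factor 5/1 = 5
Step 2: unknown factor x
Step 3: 100 μL + 700 μL = 800 μL total → factor 800/100 = 8
Step 4: 50 μL + 4950 μL = 5000 μL total → factor 5000/50 = 100
Step 5: 0.8 mL + 3.2 mL = 4 mL total → factor 4/0.8 = 5
Product of known-step factors = 20000
Overall factor = 2.50 μM / (0.0125 nM) = 2 × 10^5
x = 2 × 10^5 / 20000 = 10.0

10.0-fold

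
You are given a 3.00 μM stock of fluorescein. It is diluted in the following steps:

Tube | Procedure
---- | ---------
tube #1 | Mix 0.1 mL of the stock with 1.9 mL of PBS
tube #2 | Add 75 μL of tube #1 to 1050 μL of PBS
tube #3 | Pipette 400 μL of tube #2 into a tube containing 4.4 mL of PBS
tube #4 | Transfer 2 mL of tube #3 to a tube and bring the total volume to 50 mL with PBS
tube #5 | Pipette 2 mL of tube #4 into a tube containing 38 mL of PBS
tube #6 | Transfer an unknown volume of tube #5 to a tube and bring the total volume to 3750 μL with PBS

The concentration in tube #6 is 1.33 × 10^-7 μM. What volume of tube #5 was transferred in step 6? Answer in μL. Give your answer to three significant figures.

Step 1: 0.1 mL + 1.9 mL = 2 mL total → factor 2/0.1 = 20
Step 2: 75 μL + 1050 μL = 1125 μL total → factor 1125/75 = 15
Step 3: 400 μL + 4.4 mL = 4800 μL total → factor 4800/400 = 12
Step 4: 2 mL brought to 50 mL → factor 50/2 = 25
Step 5: 2 mL + 38 mL = 40 mL total → factor 40/2 = 20
Step 6: v brought to 3750 μL → factor = 3750 μL/v
Product of known-step factors = 1.8 × 10^6
Overall factor = 3.00 μM / (1.33 × 10^-7 μM) = 2.2556 × 10^7
Step-6 factor = 2.2556 × 10^7 / 1.8 × 10^6 = 12.531
v = 3750 μL / 12.531 = 299 μL

299 μL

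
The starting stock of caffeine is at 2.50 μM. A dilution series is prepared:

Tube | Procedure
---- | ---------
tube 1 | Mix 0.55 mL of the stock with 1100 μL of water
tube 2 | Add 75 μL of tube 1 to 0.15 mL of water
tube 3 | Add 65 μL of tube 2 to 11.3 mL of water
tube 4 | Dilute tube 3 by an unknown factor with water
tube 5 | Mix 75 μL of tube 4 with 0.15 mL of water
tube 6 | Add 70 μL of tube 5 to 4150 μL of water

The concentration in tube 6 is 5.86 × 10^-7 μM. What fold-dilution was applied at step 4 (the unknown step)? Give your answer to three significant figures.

15.0-fold

Step 1: 0.55 mL + 1100 μL = 1.65 mL total → factor 1.65/0.55 = 3
Step 2: 75 μL + 0.15 mL = 225 μL total → factor 225/75 = 3
Step 3: 65 μL + 11.3 mL = 11365 μL total → factor 11365/65 = 174.85
Step 4: unknown factor x
Step 5: 75 μL + 0.15 mL = 225 μL total → factor 225/75 = 3
Step 6: 70 μL + 4150 μL = 4220 μL total → factor 4220/70 = 60.286
Product of known-step factors = 2.846 × 10^5
Overall factor = 2.50 μM / (5.86 × 10^-7 μM) = 4.2662 × 10^6
x = 4.2662 × 10^6 / 2.846 × 10^5 = 15.0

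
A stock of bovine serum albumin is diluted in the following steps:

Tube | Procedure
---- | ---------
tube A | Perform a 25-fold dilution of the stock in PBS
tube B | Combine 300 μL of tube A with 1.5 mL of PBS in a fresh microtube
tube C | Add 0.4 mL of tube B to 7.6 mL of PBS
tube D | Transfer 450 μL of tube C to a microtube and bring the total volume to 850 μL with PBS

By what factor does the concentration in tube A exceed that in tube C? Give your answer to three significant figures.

120

Step 1: 25-fold → factor 25
Step 2: 300 μL + 1.5 mL = 1800 μL total → factor 1800/300 = 6
Step 3: 0.4 mL + 7.6 mL = 8 mL total → factor 8/0.4 = 20
Dilution factor to tube A = 25; to tube C = 3000
[tube A]/[tube C] = (factor to tube C)/(factor to tube A) = 3000/25 = 120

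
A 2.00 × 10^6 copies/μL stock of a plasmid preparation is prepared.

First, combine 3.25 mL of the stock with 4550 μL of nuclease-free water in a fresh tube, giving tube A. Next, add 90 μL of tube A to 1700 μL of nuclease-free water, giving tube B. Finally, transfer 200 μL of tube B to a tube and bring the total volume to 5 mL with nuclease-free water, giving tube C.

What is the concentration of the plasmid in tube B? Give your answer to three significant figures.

4.19 × 10^4 copies/μL

Step 1: 3.25 mL + 4550 μL = 7.8 mL total → factor 7.8/3.25 = 2.4
Step 2: 90 μL + 1700 μL = 1790 μL total → factor 1790/90 = 19.889
Dilution factor through tube B = 2.4 × 19.889 = 47.733
[tube B] = 2.00 × 10^6 copies/μL / 47.733 = 4.19 × 10^4 copies/μL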